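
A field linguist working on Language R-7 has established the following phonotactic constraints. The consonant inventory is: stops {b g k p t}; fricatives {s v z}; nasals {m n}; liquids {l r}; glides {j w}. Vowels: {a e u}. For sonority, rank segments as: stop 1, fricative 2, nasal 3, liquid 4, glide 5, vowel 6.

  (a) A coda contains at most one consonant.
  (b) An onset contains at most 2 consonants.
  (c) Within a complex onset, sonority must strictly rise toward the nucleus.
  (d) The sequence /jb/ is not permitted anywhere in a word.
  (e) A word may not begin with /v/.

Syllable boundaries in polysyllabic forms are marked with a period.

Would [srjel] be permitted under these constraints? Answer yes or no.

[srjel] — violates constraint (b): syllable 1 onset /srj/ has 3 consonants (> 2) → not permitted

no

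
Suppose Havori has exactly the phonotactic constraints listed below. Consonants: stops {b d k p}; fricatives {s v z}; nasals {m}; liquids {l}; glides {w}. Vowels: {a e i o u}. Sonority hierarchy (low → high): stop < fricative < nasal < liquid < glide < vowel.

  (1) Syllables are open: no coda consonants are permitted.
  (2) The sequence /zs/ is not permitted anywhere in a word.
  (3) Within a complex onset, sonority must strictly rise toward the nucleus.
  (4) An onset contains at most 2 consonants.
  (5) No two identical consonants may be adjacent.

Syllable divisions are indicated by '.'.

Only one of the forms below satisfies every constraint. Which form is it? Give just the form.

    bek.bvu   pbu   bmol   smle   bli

bli

bek.bvu — violates constraint 1: syllable 1 coda /k/ has 1 consonant (> 0) → phonotactically illegal
pbu — violates constraint 3: syllable 1 onset /pb/: /p/ (stop, 1) → /b/ (stop, 1) does not rise → phonotactically illegal
bmol — violates constraint 1: syllable 1 coda /l/ has 1 consonant (> 0) → phonotactically illegal
smle — violates constraint 4: syllable 1 onset /sml/ has 3 consonants (> 2) → phonotactically illegal
bli — σ1 onset /bl/ (1→4 rises), coda /∅/ ok → phonotactically legal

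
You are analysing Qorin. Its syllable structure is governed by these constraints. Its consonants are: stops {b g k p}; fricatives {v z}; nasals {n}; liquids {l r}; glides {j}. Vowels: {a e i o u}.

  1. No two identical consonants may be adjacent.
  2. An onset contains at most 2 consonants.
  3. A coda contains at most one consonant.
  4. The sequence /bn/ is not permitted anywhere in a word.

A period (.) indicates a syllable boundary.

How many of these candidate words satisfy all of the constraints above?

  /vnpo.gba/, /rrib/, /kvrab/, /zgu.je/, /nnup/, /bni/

/vnpo.gba/ — violates constraint 2: syllable 1 onset /vnp/ has 3 consonants (> 2) → not permitted
/rrib/ — violates constraint 1: adjacent identical consonants /rr/ → not permitted
/kvrab/ — violates constraint 2: syllable 1 onset /kvr/ has 3 consonants (> 2) → not permitted
/zgu.je/ — σ1 onset /zg/ (2C), coda /∅/ ok; σ2 onset /j/, coda /∅/ ok → permitted
/nnup/ — violates constraint 1: adjacent identical consonants /nn/ → not permitted
/bni/ — violates constraint 4: contains banned sequence /bn/ → not permitted
Permitted: /zgu.je/ → 1.

1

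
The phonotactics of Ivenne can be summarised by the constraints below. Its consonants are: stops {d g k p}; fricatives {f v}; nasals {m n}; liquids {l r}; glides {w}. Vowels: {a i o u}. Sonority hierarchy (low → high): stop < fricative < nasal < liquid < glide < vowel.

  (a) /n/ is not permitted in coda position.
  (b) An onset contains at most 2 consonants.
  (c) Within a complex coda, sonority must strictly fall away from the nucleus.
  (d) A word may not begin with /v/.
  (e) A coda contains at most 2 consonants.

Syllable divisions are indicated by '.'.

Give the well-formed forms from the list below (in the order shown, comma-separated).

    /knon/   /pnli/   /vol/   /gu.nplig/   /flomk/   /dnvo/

/flomk/

/knon/ — violates constraint (a): syllable 1 coda contains /n/ → ill-formed
/pnli/ — violates constraint (b): syllable 1 onset /pnl/ has 3 consonants (> 2) → ill-formed
/vol/ — violates constraint (d): word begins with /v/ → ill-formed
/gu.nplig/ — violates constraint (b): syllable 2 onset /npl/ has 3 consonants (> 2) → ill-formed
/flomk/ — σ1 onset /fl/ (2C), coda /mk/ (3→1 falls) ok → well-formed
/dnvo/ — violates constraint (b): syllable 1 onset /dnv/ has 3 consonants (> 2) → ill-formed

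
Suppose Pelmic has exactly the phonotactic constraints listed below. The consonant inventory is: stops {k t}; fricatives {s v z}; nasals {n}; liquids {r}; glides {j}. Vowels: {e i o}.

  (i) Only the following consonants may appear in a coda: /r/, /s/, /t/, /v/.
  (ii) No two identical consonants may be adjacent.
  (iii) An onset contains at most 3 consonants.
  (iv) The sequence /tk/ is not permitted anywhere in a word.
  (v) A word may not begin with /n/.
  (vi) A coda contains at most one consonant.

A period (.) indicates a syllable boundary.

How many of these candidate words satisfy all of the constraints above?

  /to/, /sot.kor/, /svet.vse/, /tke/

2

/to/ — σ1 onset /t/, coda /∅/ ok → phonotactically legal
/sot.kor/ — violates constraint (iv): contains banned sequence /tk/ → phonotactically illegal
/svet.vse/ — σ1 onset /sv/ (2C), coda /t/ ok; σ2 onset /vs/ (2C), coda /∅/ ok → phonotactically legal
/tke/ — violates constraint (iv): contains banned sequence /tk/ → phonotactically illegal
Phonotactically legal: /to/, /svet.vse/ → 2.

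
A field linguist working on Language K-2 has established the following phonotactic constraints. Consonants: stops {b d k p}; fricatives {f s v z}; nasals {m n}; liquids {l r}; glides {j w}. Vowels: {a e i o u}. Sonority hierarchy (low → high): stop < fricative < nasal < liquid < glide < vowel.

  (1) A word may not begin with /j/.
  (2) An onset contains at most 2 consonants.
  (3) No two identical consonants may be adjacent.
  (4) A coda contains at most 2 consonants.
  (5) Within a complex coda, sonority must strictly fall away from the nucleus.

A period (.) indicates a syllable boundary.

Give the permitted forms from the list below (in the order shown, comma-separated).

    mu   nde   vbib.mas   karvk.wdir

mu — σ1 onset /m/, coda /∅/ ok → permitted
nde — σ1 onset /nd/ (2C), coda /∅/ ok → permitted
vbib.mas — σ1 onset /vb/ (2C), coda /b/ ok; σ2 onset /m/, coda /s/ ok → permitted
karvk.wdir — violates constraint 4: syllable 1 coda /rvk/ has 3 consonants (> 2) → not permitted

mu, nde, vbib.mas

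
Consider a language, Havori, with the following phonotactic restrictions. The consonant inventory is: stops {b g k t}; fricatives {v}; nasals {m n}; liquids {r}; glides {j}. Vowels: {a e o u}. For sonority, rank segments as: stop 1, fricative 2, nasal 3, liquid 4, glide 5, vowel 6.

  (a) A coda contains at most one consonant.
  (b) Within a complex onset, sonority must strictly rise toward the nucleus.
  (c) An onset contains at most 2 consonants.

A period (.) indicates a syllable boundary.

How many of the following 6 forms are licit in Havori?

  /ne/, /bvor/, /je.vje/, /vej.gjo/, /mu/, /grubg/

/ne/ — σ1 onset /n/, coda /∅/ ok → licit
/bvor/ — σ1 onset /bv/ (1→2 rises), coda /r/ ok → licit
/je.vje/ — σ1 onset /j/, coda /∅/ ok; σ2 onset /vj/ (2→5 rises), coda /∅/ ok → licit
/vej.gjo/ — σ1 onset /v/, coda /j/ ok; σ2 onset /gj/ (1→5 rises), coda /∅/ ok → licit
/mu/ — σ1 onset /m/, coda /∅/ ok → licit
/grubg/ — violates constraint (a): syllable 1 coda /bg/ has 2 consonants (> 1) → illicit
Licit: /ne/, /bvor/, /je.vje/, /vej.gjo/, /mu/ → 5.

5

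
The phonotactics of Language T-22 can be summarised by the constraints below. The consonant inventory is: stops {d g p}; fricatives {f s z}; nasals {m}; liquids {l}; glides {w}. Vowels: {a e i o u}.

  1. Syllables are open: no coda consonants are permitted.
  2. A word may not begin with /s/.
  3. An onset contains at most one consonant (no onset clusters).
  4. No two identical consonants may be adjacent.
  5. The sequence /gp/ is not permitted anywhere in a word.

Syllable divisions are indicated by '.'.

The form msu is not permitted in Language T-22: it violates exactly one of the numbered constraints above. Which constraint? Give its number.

3

msu: syllable 1 onset /ms/ has 2 consonants (> 1).
This is a violation of constraint 3: "An onset contains at most one consonant (no onset clusters)."
The remaining constraints (1, 2, 4, 5) are satisfied.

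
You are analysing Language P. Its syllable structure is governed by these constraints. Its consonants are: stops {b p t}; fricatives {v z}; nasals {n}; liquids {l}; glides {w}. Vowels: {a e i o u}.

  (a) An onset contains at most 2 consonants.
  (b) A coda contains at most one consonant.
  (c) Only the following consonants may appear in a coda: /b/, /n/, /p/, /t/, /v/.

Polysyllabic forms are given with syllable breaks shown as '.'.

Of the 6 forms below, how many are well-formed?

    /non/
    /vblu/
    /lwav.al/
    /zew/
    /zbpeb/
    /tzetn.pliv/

1

/non/ — σ1 onset /n/, coda /n/ ok → well-formed
/vblu/ — violates constraint (a): syllable 1 onset /vbl/ has 3 consonants (> 2) → ill-formed
/lwav.al/ — violates constraint (c): syllable 2 coda contains /l/, which is not a licensed coda consonant → ill-formed
/zew/ — violates constraint (c): syllable 1 coda contains /w/, which is not a licensed coda consonant → ill-formed
/zbpeb/ — violates constraint (a): syllable 1 onset /zbp/ has 3 consonants (> 2) → ill-formed
/tzetn.pliv/ — violates constraint (b): syllable 1 coda /tn/ has 2 consonants (> 1) → ill-formed
Well-formed: /non/ → 1.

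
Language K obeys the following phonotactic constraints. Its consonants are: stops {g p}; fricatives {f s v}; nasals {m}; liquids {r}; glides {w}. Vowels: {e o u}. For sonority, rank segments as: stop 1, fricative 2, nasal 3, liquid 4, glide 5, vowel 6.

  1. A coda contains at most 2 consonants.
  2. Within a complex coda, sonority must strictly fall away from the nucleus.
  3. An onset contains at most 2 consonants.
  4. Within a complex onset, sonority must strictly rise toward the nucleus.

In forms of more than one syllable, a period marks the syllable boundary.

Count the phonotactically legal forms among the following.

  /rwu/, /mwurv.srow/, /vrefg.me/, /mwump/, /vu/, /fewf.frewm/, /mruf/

7

/rwu/ — σ1 onset /rw/ (4→5 rises), coda /∅/ ok → phonotactically legal
/mwurv.srow/ — σ1 onset /mw/ (3→5 rises), coda /rv/ (4→2 falls) ok; σ2 onset /sr/ (2→4 rises), coda /w/ ok → phonotactically legal
/vrefg.me/ — σ1 onset /vr/ (2→4 rises), coda /fg/ (2→1 falls) ok; σ2 onset /m/, coda /∅/ ok → phonotactically legal
/mwump/ — σ1 onset /mw/ (3→5 rises), coda /mp/ (3→1 falls) ok → phonotactically legal
/vu/ — σ1 onset /v/, coda /∅/ ok → phonotactically legal
/fewf.frewm/ — σ1 onset /f/, coda /wf/ (5→2 falls) ok; σ2 onset /fr/ (2→4 rises), coda /wm/ (5→3 falls) ok → phonotactically legal
/mruf/ — σ1 onset /mr/ (3→4 rises), coda /f/ ok → phonotactically legal
Phonotactically legal: /rwu/, /mwurv.srow/, /vrefg.me/, /mwump/, /vu/, /fewf.frewm/, /mruf/ → 7.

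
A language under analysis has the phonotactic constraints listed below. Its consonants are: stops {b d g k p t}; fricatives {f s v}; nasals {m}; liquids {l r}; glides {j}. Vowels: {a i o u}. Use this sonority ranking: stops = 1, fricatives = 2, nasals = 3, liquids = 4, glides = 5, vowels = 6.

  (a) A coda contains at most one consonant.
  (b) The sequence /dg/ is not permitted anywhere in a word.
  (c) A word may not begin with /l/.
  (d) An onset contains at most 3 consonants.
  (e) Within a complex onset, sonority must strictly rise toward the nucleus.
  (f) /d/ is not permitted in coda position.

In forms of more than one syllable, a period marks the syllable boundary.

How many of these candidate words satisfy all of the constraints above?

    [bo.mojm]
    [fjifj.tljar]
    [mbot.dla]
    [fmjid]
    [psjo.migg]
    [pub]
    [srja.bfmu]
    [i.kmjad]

2

[bo.mojm] — violates constraint (a): syllable 2 coda /jm/ has 2 consonants (> 1) → ill-formed
[fjifj.tljar] — violates constraint (a): syllable 1 coda /fj/ has 2 consonants (> 1) → ill-formed
[mbot.dla] — violates constraint (e): syllable 1 onset /mb/: /m/ (nasal, 3) → /b/ (stop, 1) does not rise → ill-formed
[fmjid] — violates constraint (f): syllable 1 coda contains /d/ → ill-formed
[psjo.migg] — violates constraint (a): syllable 2 coda /gg/ has 2 consonants (> 1) → ill-formed
[pub] — σ1 onset /p/, coda /b/ ok → well-formed
[srja.bfmu] — σ1 onset /srj/ (2→4→5 rises), coda /∅/ ok; σ2 onset /bfm/ (1→2→3 rises), coda /∅/ ok → well-formed
[i.kmjad] — violates constraint (f): syllable 2 coda contains /d/ → ill-formed
Well-formed: [pub], [srja.bfmu] → 2.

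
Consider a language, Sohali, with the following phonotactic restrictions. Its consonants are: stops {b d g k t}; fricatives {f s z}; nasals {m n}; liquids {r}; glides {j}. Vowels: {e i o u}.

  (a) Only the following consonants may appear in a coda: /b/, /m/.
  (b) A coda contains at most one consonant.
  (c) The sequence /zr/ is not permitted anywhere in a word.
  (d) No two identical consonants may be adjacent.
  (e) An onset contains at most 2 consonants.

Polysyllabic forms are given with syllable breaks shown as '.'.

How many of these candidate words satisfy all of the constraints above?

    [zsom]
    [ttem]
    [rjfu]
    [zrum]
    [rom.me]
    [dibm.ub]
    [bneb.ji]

[zsom] — σ1 onset /zs/ (2C), coda /m/ ok → permitted
[ttem] — violates constraint (d): adjacent identical consonants /tt/ → not permitted
[rjfu] — violates constraint (e): syllable 1 onset /rjf/ has 3 consonants (> 2) → not permitted
[zrum] — violates constraint (c): contains banned sequence /zr/ → not permitted
[rom.me] — violates constraint (d): adjacent identical consonants /mm/ → not permitted
[dibm.ub] — violates constraint (b): syllable 1 coda /bm/ has 2 consonants (> 1) → not permitted
[bneb.ji] — σ1 onset /bn/ (2C), coda /b/ ok; σ2 onset /j/, coda /∅/ ok → permitted
Permitted: [zsom], [bneb.ji] → 2.

2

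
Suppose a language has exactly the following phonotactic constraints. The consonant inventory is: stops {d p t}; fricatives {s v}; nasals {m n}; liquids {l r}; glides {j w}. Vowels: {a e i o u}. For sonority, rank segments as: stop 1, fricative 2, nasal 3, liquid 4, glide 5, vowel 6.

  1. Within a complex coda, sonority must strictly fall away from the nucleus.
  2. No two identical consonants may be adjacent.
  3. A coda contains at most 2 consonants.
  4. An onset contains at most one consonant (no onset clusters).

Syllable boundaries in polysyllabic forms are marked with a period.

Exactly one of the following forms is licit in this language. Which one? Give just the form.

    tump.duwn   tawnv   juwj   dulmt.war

tump.duwn

tump.duwn — σ1 onset /t/, coda /mp/ (3→1 falls) ok; σ2 onset /d/, coda /wn/ (5→3 falls) ok → licit
tawnv — violates constraint 3: syllable 1 coda /wnv/ has 3 consonants (> 2) → illicit
juwj — violates constraint 1: syllable 1 coda /wj/: /w/ (glide, 5) → /j/ (glide, 5) does not fall → illicit
dulmt.war — violates constraint 3: syllable 1 coda /lmt/ has 3 consonants (> 2) → illicit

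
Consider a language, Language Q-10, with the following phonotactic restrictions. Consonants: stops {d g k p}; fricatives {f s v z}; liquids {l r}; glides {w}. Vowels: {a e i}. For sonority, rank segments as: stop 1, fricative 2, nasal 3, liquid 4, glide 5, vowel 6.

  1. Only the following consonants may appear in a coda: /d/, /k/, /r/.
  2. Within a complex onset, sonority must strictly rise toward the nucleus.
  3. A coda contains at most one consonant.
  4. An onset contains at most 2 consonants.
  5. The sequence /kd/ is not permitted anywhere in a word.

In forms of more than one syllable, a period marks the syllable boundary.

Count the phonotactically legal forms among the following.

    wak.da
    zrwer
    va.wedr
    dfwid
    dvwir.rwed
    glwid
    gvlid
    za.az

wak.da — violates constraint 5: contains banned sequence /kd/ → phonotactically illegal
zrwer — violates constraint 4: syllable 1 onset /zrw/ has 3 consonants (> 2) → phonotactically illegal
va.wedr — violates constraint 3: syllable 2 coda /dr/ has 2 consonants (> 1) → phonotactically illegal
dfwid — violates constraint 4: syllable 1 onset /dfw/ has 3 consonants (> 2) → phonotactically illegal
dvwir.rwed — violates constraint 4: syllable 1 onset /dvw/ has 3 consonants (> 2) → phonotactically illegal
glwid — violates constraint 4: syllable 1 onset /glw/ has 3 consonants (> 2) → phonotactically illegal
gvlid — violates constraint 4: syllable 1 onset /gvl/ has 3 consonants (> 2) → phonotactically illegal
za.az — violates constraint 1: syllable 2 coda contains /z/, which is not a licensed coda consonant → phonotactically illegal
No form is phonotactically legal → 0.

0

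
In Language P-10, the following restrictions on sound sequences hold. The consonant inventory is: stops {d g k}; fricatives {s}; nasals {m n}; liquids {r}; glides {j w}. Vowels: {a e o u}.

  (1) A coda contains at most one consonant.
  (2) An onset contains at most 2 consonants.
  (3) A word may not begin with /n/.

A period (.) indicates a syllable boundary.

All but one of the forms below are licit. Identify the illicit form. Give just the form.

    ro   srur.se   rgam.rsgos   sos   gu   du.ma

ro — σ1 onset /r/, coda /∅/ ok → licit
srur.se — σ1 onset /sr/ (2C), coda /r/ ok; σ2 onset /s/, coda /∅/ ok → licit
rgam.rsgos — violates constraint 2: syllable 2 onset /rsg/ has 3 consonants (> 2) → illicit
sos — σ1 onset /s/, coda /s/ ok → licit
gu — σ1 onset /g/, coda /∅/ ok → licit
du.ma — σ1 onset /d/, coda /∅/ ok; σ2 onset /m/, coda /∅/ ok → licit

rgam.rsgos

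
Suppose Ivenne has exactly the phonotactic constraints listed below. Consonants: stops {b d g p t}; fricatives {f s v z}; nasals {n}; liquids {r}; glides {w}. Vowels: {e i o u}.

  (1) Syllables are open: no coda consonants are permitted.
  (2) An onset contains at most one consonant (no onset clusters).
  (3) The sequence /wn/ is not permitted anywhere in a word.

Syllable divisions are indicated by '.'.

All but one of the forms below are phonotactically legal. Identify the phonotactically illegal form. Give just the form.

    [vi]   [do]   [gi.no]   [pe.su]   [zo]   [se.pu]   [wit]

[vi] — σ1 onset /v/, coda /∅/ ok → phonotactically legal
[do] — σ1 onset /d/, coda /∅/ ok → phonotactically legal
[gi.no] — σ1 onset /g/, coda /∅/ ok; σ2 onset /n/, coda /∅/ ok → phonotactically legal
[pe.su] — σ1 onset /p/, coda /∅/ ok; σ2 onset /s/, coda /∅/ ok → phonotactically legal
[zo] — σ1 onset /z/, coda /∅/ ok → phonotactically legal
[se.pu] — σ1 onset /s/, coda /∅/ ok; σ2 onset /p/, coda /∅/ ok → phonotactically legal
[wit] — violates constraint 1: syllable 1 coda /t/ has 1 consonant (> 0) → phonotactically illegal

[wit]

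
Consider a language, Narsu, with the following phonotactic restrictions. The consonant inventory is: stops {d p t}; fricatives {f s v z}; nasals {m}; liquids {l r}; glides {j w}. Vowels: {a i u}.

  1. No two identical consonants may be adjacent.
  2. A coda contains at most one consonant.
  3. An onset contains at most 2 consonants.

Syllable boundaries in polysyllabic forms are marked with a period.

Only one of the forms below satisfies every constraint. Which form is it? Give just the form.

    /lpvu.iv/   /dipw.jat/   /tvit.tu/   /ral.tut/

/lpvu.iv/ — violates constraint 3: syllable 1 onset /lpv/ has 3 consonants (> 2) → illicit
/dipw.jat/ — violates constraint 2: syllable 1 coda /pw/ has 2 consonants (> 1) → illicit
/tvit.tu/ — violates constraint 1: adjacent identical consonants /tt/ → illicit
/ral.tut/ — σ1 onset /r/, coda /l/ ok; σ2 onset /t/, coda /t/ ok → licit

/ral.tut/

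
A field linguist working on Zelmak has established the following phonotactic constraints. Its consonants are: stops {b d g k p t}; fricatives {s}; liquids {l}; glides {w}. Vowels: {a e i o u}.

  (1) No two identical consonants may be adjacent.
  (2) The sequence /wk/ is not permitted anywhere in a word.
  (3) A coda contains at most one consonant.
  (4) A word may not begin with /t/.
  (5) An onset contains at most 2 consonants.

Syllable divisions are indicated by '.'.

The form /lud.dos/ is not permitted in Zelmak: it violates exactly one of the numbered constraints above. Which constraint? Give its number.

1

/lud.dos/: adjacent identical consonants /dd/.
This is a violation of constraint 1: "No two identical consonants may be adjacent."
The remaining constraints (2, 3, 4, 5) are satisfied.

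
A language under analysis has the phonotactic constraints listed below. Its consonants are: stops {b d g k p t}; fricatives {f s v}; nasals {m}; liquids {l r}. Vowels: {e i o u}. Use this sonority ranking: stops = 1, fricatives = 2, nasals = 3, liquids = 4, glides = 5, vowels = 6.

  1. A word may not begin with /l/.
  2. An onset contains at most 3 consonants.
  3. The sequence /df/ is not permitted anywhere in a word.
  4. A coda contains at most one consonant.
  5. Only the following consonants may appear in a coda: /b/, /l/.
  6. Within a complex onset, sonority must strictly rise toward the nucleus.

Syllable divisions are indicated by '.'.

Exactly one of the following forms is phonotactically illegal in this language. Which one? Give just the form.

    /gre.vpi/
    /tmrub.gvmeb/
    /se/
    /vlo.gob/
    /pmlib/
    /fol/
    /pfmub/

/gre.vpi/ — violates constraint 6: syllable 2 onset /vp/: /v/ (fricative, 2) → /p/ (stop, 1) does not rise → phonotactically illegal
/tmrub.gvmeb/ — σ1 onset /tmr/ (1→3→4 rises), coda /b/ ok; σ2 onset /gvm/ (1→2→3 rises), coda /b/ ok → phonotactically legal
/se/ — σ1 onset /s/, coda /∅/ ok → phonotactically legal
/vlo.gob/ — σ1 onset /vl/ (2→4 rises), coda /∅/ ok; σ2 onset /g/, coda /b/ ok → phonotactically legal
/pmlib/ — σ1 onset /pml/ (1→3→4 rises), coda /b/ ok → phonotactically legal
/fol/ — σ1 onset /f/, coda /l/ ok → phonotactically legal
/pfmub/ — σ1 onset /pfm/ (1→2→3 rises), coda /b/ ok → phonotactically legal

/gre.vpi/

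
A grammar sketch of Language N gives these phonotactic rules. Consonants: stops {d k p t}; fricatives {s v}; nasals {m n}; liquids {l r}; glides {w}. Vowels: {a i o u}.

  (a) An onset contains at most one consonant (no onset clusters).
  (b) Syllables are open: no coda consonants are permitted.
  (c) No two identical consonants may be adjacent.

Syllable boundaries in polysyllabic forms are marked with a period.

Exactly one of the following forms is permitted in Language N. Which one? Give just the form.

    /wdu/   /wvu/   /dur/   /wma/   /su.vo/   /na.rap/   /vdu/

/su.vo/

/wdu/ — violates constraint (a): syllable 1 onset /wd/ has 2 consonants (> 1) → not permitted
/wvu/ — violates constraint (a): syllable 1 onset /wv/ has 2 consonants (> 1) → not permitted
/dur/ — violates constraint (b): syllable 1 coda /r/ has 1 consonant (> 0) → not permitted
/wma/ — violates constraint (a): syllable 1 onset /wm/ has 2 consonants (> 1) → not permitted
/su.vo/ — σ1 onset /s/, coda /∅/ ok; σ2 onset /v/, coda /∅/ ok → permitted
/na.rap/ — violates constraint (b): syllable 2 coda /p/ has 1 consonant (> 0) → not permitted
/vdu/ — violates constraint (a): syllable 1 onset /vd/ has 2 consonants (> 1) → not permitted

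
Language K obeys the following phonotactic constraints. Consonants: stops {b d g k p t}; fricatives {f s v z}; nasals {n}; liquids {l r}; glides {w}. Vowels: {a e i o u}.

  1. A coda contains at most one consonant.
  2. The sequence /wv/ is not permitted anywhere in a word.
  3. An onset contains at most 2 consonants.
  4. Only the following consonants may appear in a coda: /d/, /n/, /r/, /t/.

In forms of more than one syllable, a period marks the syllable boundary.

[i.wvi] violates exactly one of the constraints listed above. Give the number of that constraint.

[i.wvi]: contains banned sequence /wv/.
This is a violation of constraint 2: "The sequence /wv/ is not permitted anywhere in a word."
The remaining constraints (1, 3, 4) are satisfied.

2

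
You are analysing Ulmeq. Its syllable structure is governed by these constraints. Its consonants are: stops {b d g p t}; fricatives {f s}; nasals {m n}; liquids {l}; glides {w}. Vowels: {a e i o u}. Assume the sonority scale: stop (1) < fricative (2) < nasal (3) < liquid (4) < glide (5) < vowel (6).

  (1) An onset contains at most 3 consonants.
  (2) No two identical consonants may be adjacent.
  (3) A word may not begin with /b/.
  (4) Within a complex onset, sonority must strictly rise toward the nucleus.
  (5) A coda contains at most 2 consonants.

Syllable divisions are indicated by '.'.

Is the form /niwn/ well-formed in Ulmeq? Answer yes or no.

/niwn/ — σ1 onset /n/, coda /wn/ (2C) ok → well-formed

yes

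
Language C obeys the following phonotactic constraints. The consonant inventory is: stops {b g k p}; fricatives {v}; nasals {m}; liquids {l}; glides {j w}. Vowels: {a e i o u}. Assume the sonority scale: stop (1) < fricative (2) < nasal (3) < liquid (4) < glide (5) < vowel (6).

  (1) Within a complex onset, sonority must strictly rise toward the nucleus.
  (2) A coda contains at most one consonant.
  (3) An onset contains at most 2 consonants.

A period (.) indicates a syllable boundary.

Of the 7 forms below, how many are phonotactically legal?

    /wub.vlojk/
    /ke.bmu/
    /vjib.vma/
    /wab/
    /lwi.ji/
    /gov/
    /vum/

6

/wub.vlojk/ — violates constraint 2: syllable 2 coda /jk/ has 2 consonants (> 1) → phonotactically illegal
/ke.bmu/ — σ1 onset /k/, coda /∅/ ok; σ2 onset /bm/ (1→3 rises), coda /∅/ ok → phonotactically legal
/vjib.vma/ — σ1 onset /vj/ (2→5 rises), coda /b/ ok; σ2 onset /vm/ (2→3 rises), coda /∅/ ok → phonotactically legal
/wab/ — σ1 onset /w/, coda /b/ ok → phonotactically legal
/lwi.ji/ — σ1 onset /lw/ (4→5 rises), coda /∅/ ok; σ2 onset /j/, coda /∅/ ok → phonotactically legal
/gov/ — σ1 onset /g/, coda /v/ ok → phonotactically legal
/vum/ — σ1 onset /v/, coda /m/ ok → phonotactically legal
Phonotactically legal: /ke.bmu/, /vjib.vma/, /wab/, /lwi.ji/, /gov/, /vum/ → 6.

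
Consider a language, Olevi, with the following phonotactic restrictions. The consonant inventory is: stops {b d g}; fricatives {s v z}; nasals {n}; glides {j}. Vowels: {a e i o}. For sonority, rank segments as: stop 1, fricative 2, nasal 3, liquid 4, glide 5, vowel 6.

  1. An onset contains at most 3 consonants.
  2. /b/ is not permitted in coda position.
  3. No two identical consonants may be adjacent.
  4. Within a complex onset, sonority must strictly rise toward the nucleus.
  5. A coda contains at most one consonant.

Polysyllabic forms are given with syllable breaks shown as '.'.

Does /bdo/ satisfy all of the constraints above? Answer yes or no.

/bdo/ — violates constraint 4: syllable 1 onset /bd/: /b/ (stop, 1) → /d/ (stop, 1) does not rise → phonotactically illegal

no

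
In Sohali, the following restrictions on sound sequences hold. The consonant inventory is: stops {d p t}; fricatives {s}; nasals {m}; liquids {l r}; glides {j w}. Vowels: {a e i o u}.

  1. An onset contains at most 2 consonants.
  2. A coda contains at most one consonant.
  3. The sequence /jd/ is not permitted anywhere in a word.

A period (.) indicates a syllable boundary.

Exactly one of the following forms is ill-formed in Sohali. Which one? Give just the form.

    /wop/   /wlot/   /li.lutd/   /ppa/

/wop/ — σ1 onset /w/, coda /p/ ok → well-formed
/wlot/ — σ1 onset /wl/ (2C), coda /t/ ok → well-formed
/li.lutd/ — violates constraint 2: syllable 2 coda /td/ has 2 consonants (> 1) → ill-formed
/ppa/ — σ1 onset /pp/ (2C), coda /∅/ ok → well-formed

/li.lutd/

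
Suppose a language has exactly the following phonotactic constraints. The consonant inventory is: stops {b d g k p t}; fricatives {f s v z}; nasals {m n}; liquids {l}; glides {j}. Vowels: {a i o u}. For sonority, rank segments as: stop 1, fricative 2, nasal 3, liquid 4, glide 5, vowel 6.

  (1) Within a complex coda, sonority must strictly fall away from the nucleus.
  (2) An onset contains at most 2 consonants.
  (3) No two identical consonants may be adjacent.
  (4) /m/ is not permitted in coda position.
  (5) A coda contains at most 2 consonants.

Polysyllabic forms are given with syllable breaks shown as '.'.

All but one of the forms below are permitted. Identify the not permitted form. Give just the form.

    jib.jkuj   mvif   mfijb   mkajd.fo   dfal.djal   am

jib.jkuj — σ1 onset /j/, coda /b/ ok; σ2 onset /jk/ (2C), coda /j/ ok → permitted
mvif — σ1 onset /mv/ (2C), coda /f/ ok → permitted
mfijb — σ1 onset /mf/ (2C), coda /jb/ (5→1 falls) ok → permitted
mkajd.fo — σ1 onset /mk/ (2C), coda /jd/ (5→1 falls) ok; σ2 onset /f/, coda /∅/ ok → permitted
dfal.djal — σ1 onset /df/ (2C), coda /l/ ok; σ2 onset /dj/ (2C), coda /l/ ok → permitted
am — violates constraint 4: syllable 1 coda contains /m/ → not permitted

am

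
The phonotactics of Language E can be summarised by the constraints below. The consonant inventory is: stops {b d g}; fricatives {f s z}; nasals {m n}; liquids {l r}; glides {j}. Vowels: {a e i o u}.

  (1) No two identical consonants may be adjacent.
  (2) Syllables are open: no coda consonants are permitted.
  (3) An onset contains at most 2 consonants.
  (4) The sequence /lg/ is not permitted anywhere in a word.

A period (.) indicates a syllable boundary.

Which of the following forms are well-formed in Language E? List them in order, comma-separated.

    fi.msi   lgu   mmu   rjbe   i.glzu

fi.msi

fi.msi — σ1 onset /f/, coda /∅/ ok; σ2 onset /ms/ (2C), coda /∅/ ok → well-formed
lgu — violates constraint 4: contains banned sequence /lg/ → ill-formed
mmu — violates constraint 1: adjacent identical consonants /mm/ → ill-formed
rjbe — violates constraint 3: syllable 1 onset /rjb/ has 3 consonants (> 2) → ill-formed
i.glzu — violates constraint 3: syllable 2 onset /glz/ has 3 consonants (> 2) → ill-formed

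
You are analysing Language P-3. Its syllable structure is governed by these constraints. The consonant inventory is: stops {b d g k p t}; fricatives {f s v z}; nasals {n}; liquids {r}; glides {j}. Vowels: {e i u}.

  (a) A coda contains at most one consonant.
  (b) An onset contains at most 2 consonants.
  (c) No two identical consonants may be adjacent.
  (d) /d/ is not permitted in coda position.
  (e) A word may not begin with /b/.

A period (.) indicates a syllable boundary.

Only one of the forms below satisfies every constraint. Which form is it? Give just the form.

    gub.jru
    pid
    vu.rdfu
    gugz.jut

gub.jru

gub.jru — σ1 onset /g/, coda /b/ ok; σ2 onset /jr/ (2C), coda /∅/ ok → licit
pid — violates constraint (d): syllable 1 coda contains /d/ → illicit
vu.rdfu — violates constraint (b): syllable 2 onset /rdf/ has 3 consonants (> 2) → illicit
gugz.jut — violates constraint (a): syllable 1 coda /gz/ has 2 consonants (> 1) → illicit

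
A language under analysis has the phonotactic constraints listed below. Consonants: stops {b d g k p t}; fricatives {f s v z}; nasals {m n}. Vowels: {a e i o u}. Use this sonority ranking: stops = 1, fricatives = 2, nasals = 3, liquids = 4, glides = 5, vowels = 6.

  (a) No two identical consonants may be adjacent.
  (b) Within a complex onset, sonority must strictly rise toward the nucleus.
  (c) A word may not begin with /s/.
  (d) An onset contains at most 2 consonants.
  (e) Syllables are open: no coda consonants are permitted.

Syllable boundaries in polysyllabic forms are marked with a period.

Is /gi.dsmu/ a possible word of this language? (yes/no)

no

/gi.dsmu/ — violates constraint (d): syllable 2 onset /dsm/ has 3 consonants (> 2) → ill-formed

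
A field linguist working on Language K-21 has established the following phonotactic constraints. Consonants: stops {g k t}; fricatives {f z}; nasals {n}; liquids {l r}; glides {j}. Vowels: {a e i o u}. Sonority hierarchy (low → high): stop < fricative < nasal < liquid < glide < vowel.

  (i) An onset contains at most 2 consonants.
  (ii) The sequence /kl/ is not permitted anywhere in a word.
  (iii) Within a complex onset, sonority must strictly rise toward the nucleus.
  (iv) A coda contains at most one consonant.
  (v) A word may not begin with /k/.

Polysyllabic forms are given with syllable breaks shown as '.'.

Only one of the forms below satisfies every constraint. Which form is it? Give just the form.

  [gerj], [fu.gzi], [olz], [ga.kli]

[fu.gzi]

[gerj] — violates constraint (iv): syllable 1 coda /rj/ has 2 consonants (> 1) → ill-formed
[fu.gzi] — σ1 onset /f/, coda /∅/ ok; σ2 onset /gz/ (1→2 rises), coda /∅/ ok → well-formed
[olz] — violates constraint (iv): syllable 1 coda /lz/ has 2 consonants (> 1) → ill-formed
[ga.kli] — violates constraint (ii): contains banned sequence /kl/ → ill-formed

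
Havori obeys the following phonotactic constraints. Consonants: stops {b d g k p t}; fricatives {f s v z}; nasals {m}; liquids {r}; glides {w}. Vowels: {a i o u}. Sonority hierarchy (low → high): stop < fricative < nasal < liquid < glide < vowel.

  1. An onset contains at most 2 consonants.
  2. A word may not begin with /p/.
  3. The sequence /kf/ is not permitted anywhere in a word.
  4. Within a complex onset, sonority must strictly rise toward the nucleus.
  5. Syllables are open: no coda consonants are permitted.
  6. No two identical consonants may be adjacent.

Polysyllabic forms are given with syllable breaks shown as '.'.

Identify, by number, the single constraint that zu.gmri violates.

1

zu.gmri: syllable 2 onset /gmr/ has 3 consonants (> 2).
This is a violation of constraint 1: "An onset contains at most 2 consonants."
The remaining constraints (2, 3, 4, 5, 6) are satisfied.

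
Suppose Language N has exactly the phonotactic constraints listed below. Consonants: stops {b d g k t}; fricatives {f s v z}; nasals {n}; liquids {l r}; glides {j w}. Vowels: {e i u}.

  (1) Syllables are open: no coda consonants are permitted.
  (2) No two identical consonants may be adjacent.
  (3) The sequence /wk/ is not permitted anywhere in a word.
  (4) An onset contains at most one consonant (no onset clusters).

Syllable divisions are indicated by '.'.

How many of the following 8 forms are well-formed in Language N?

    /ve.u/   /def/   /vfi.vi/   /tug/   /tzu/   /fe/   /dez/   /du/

3

/ve.u/ — σ1 onset /v/, coda /∅/ ok; σ2 onset /∅/, coda /∅/ ok → well-formed
/def/ — violates constraint 1: syllable 1 coda /f/ has 1 consonant (> 0) → ill-formed
/vfi.vi/ — violates constraint 4: syllable 1 onset /vf/ has 2 consonants (> 1) → ill-formed
/tug/ — violates constraint 1: syllable 1 coda /g/ has 1 consonant (> 0) → ill-formed
/tzu/ — violates constraint 4: syllable 1 onset /tz/ has 2 consonants (> 1) → ill-formed
/fe/ — σ1 onset /f/, coda /∅/ ok → well-formed
/dez/ — violates constraint 1: syllable 1 coda /z/ has 1 consonant (> 0) → ill-formed
/du/ — σ1 onset /d/, coda /∅/ ok → well-formed
Well-formed: /ve.u/, /fe/, /du/ → 3.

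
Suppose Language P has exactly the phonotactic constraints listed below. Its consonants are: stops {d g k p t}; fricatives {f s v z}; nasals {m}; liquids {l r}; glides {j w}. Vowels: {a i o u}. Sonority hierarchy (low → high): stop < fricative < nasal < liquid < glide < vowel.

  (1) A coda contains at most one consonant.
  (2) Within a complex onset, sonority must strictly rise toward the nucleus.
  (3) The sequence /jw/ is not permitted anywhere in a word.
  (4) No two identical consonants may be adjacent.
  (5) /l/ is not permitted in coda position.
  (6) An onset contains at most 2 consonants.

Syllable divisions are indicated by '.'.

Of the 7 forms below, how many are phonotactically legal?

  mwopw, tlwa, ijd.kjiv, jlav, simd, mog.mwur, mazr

1

mwopw — violates constraint 1: syllable 1 coda /pw/ has 2 consonants (> 1) → phonotactically illegal
tlwa — violates constraint 6: syllable 1 onset /tlw/ has 3 consonants (> 2) → phonotactically illegal
ijd.kjiv — violates constraint 1: syllable 1 coda /jd/ has 2 consonants (> 1) → phonotactically illegal
jlav — violates constraint 2: syllable 1 onset /jl/: /j/ (glide, 5) → /l/ (liquid, 4) does not rise → phonotactically illegal
simd — violates constraint 1: syllable 1 coda /md/ has 2 consonants (> 1) → phonotactically illegal
mog.mwur — σ1 onset /m/, coda /g/ ok; σ2 onset /mw/ (3→5 rises), coda /r/ ok → phonotactically legal
mazr — violates constraint 1: syllable 1 coda /zr/ has 2 consonants (> 1) → phonotactically illegal
Phonotactically legal: mog.mwur → 1.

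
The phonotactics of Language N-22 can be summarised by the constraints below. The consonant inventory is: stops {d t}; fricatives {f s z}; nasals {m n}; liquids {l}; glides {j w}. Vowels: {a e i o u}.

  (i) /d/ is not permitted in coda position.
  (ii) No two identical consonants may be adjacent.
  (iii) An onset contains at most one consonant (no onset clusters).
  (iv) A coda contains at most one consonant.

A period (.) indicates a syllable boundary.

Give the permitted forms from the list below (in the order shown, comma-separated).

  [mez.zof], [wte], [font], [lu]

[lu]

[mez.zof] — violates constraint (ii): adjacent identical consonants /zz/ → not permitted
[wte] — violates constraint (iii): syllable 1 onset /wt/ has 2 consonants (> 1) → not permitted
[font] — violates constraint (iv): syllable 1 coda /nt/ has 2 consonants (> 1) → not permitted
[lu] — σ1 onset /l/, coda /∅/ ok → permitted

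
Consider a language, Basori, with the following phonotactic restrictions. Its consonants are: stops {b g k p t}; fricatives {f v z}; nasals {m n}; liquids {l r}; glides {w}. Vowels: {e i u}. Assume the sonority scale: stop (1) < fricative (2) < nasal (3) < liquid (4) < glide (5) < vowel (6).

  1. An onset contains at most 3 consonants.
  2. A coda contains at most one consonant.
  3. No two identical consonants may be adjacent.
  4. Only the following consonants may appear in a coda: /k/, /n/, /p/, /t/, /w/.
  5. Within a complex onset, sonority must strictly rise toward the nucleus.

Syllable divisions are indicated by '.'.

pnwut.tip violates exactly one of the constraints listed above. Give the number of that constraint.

3

pnwut.tip: adjacent identical consonants /tt/.
This is a violation of constraint 3: "No two identical consonants may be adjacent."
The remaining constraints (1, 2, 4, 5) are satisfied.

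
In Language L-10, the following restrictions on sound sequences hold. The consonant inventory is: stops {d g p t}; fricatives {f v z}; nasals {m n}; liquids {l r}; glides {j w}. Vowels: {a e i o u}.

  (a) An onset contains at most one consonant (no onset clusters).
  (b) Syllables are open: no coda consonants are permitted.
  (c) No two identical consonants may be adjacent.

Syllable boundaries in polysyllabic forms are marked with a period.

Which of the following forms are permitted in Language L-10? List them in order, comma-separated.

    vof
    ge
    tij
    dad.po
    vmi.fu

ge

vof — violates constraint (b): syllable 1 coda /f/ has 1 consonant (> 0) → not permitted
ge — σ1 onset /g/, coda /∅/ ok → permitted
tij — violates constraint (b): syllable 1 coda /j/ has 1 consonant (> 0) → not permitted
dad.po — violates constraint (b): syllable 1 coda /d/ has 1 consonant (> 0) → not permitted
vmi.fu — violates constraint (a): syllable 1 onset /vm/ has 2 consonants (> 1) → not permitted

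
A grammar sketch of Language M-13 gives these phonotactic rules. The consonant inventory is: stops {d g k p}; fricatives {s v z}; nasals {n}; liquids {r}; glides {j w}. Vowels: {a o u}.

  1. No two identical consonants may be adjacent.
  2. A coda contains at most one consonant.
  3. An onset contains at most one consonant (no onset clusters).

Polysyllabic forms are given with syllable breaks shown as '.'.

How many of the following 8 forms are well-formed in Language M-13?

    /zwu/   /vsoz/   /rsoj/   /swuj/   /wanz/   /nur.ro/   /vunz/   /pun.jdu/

/zwu/ — violates constraint 3: syllable 1 onset /zw/ has 2 consonants (> 1) → ill-formed
/vsoz/ — violates constraint 3: syllable 1 onset /vs/ has 2 consonants (> 1) → ill-formed
/rsoj/ — violates constraint 3: syllable 1 onset /rs/ has 2 consonants (> 1) → ill-formed
/swuj/ — violates constraint 3: syllable 1 onset /sw/ has 2 consonants (> 1) → ill-formed
/wanz/ — violates constraint 2: syllable 1 coda /nz/ has 2 consonants (> 1) → ill-formed
/nur.ro/ — violates constraint 1: adjacent identical consonants /rr/ → ill-formed
/vunz/ — violates constraint 2: syllable 1 coda /nz/ has 2 consonants (> 1) → ill-formed
/pun.jdu/ — violates constraint 3: syllable 2 onset /jd/ has 2 consonants (> 1) → ill-formed
No form is well-formed → 0.

0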